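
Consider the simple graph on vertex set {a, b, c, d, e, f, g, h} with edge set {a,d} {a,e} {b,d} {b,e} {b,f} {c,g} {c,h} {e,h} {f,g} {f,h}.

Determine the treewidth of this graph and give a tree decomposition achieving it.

The largest bag has 3 vertices, giving width 2; this decomposition certifies tw(G) ≤ 2. The edges g–c–h–f–g form a cycle, so G is not a tree and its treewidth is at least 2. The upper and lower bounds meet at 2, so that is the treewidth.

Treewidth 2.
One optimal decomposition is:
Bags: B1 = {c, f, g}  B2 = {c, f, h}  B3 = {b, f, h}  B4 = {b, e, h}  B5 = {b, d, e}  B6 = {a, d, e}
Tree: B1–B2, B2–B3, B3–B4, B4–B5, B5–B6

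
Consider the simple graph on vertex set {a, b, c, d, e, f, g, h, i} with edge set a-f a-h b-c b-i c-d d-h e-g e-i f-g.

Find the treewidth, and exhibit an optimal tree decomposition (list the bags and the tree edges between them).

The largest bag has 3 vertices, giving width 2; this decomposition certifies tw(G) ≤ 2. For the lower bound, G contains the cycle f–a–h–d–c–b–i–e–g–f, so G is not a forest; only forests have treewidth ≤ 1, hence tw(G) ≥ 2. The upper and lower bounds meet at 2, so that is the treewidth.

Treewidth 2.
Bags: B1 = {a, f, h}  B2 = {d, f, h}  B3 = {c, d, f}  B4 = {b, c, f}  B5 = {b, f, i}  B6 = {e, f, i}  B7 = {e, f, g}
Tree: B1–B2, B2–B3, B3–B4, B4–B5, B5–B6, B6–B7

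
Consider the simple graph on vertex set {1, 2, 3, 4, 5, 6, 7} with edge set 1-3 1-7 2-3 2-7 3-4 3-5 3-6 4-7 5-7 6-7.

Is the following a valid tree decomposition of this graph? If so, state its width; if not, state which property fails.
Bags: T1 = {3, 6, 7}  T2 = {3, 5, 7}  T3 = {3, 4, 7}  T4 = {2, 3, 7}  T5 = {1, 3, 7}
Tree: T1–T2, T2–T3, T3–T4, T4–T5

Every vertex of G appears in some bag (union = {1, 2, 3, 4, 5, 6, 7}); every edge is covered by a bag; and for each vertex v the set of bags containing v is connected in the bag tree. The decomposition is therefore valid. The largest bag has 3 vertices, so the width is 2.

Yes; width 2.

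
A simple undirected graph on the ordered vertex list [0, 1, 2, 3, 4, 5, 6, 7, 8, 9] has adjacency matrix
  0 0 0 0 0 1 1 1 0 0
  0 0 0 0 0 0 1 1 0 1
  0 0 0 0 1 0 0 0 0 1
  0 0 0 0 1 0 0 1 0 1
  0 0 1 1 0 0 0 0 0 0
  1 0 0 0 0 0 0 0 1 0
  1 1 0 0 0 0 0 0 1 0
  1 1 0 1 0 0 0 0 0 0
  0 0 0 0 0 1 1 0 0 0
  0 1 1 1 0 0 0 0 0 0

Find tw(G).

A width-2 tree decomposition is:
Bags: B1 = {5, 6, 8}  B2 = {0, 5, 6}  B3 = {0, 1, 6}  B4 = {0, 1, 7}  B5 = {1, 7, 9}  B6 = {3, 7, 9}  B7 = {2, 3, 9}  B8 = {2, 3, 4}
Tree: B1–B2, B2–B3, B3–B4, B4–B5, B5–B6, B6–B7, B7–B8
Every bag has size at most 3, so the width is 3 − 1 = 2 and tw(G) ≤ 2. For the lower bound, G contains the cycle 8–5–0–6–8, so G is not a forest; only forests have treewidth ≤ 1, hence tw(G) ≥ 2. Therefore the treewidth is 2.

2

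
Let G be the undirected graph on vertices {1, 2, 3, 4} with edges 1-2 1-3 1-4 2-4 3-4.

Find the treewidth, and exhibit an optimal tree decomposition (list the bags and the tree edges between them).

Treewidth 2.
One optimal decomposition is:
Bags: B1 = {1, 2, 4}  B2 = {1, 3, 4}
Tree: B1–B2

The largest bag has 3 vertices, giving width 2; this decomposition certifies tw(G) ≤ 2. On the other hand G contains the 3-clique {1, 2, 4}. A clique must lie in a single bag of any decomposition, so no decomposition can have width below 2. Hence tw(G) = 2 exactly.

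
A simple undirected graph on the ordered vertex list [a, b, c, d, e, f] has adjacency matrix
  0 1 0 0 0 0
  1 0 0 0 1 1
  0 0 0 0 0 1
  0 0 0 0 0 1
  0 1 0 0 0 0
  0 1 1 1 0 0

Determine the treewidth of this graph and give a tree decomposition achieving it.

Every bag has size at most 2, so the width is 2 − 1 = 1 and tw(G) ≤ 1. G has an edge, so its treewidth is at least 1. Hence tw(G) = 1 exactly.

Treewidth 1.
One such decomposition:
Bags: B1 = {b, e}  B2 = {b, f}  B3 = {d, f}  B4 = {c, f}  B5 = {a, b}
Tree: B1–B2, B2–B3, B3–B4, B1–B5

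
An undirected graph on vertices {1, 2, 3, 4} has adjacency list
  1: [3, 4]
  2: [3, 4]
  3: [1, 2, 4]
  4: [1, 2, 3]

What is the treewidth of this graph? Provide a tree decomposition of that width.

Treewidth 2.
One such decomposition:
Bags: B1 = {2, 3, 4}  B2 = {1, 3, 4}
Tree: B1–B2

Every bag has size at most 3, so the width is 3 − 1 = 2 and tw(G) ≤ 2. Conversely, {1, 3, 4} is a clique of size 3, and the vertices of any clique must share a bag in every tree decomposition; so some bag has ≥ 3 vertices and tw(G) ≥ 2. Combining the bounds, tw(G) = 2.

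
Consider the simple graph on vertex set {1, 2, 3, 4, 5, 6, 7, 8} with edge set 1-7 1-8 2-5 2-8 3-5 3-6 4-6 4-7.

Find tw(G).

A width-2 tree decomposition is:
Bags: B1 = {4, 6, 7}  B2 = {3, 6, 7}  B3 = {3, 5, 7}  B4 = {2, 5, 7}  B5 = {2, 7, 8}  B6 = {1, 7, 8}
Tree: B1–B2, B2–B3, B3–B4, B4–B5, B5–B6
Every bag has size at most 3, so the width is 3 − 1 = 2 and tw(G) ≤ 2. Since 7–4–6–3–5–2–8–1–7 is a cycle in G, G is not acyclic. Forests are exactly the graphs of treewidth ≤ 1, so tw(G) ≥ 2. Therefore the treewidth is 2.

2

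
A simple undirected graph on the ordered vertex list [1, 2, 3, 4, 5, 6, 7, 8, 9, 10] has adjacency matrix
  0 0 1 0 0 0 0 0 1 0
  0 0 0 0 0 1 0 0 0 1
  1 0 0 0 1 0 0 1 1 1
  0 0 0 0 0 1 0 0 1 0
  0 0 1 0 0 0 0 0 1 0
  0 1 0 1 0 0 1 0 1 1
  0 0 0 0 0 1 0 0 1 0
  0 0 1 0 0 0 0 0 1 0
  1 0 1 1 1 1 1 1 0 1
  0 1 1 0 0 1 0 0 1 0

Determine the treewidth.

A width-2 tree decomposition is:
Bags: B1 = {1, 3, 9}  B2 = {3, 9, 10}  B3 = {6, 9, 10}  B4 = {4, 6, 9}  B5 = {2, 6, 10}  B6 = {6, 7, 9}  B7 = {3, 8, 9}  B8 = {3, 5, 9}
Tree: B1–B2, B2–B3, B3–B4, B3–B5, B4–B6, B1–B7, B1–B8
Every bag has size at most 3, so the width is 3 − 1 = 2 and tw(G) ≤ 2. Conversely, {3, 8, 9} is a clique of size 3, and the vertices of any clique must share a bag in every tree decomposition; so some bag has ≥ 3 vertices and tw(G) ≥ 2. Combining the bounds, tw(G) = 2.

2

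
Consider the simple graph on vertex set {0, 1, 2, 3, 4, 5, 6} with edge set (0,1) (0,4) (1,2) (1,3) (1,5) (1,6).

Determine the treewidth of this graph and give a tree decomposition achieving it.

Treewidth 1.
One optimal decomposition is:
Bags: B1 = {1, 2}  B2 = {1, 3}  B3 = {1, 5}  B4 = {0, 1}  B5 = {1, 6}  B6 = {0, 4}
Tree: B1–B2, B1–B3, B3–B4, B4–B5, B4–B6

Each bag holds 2 vertices, so the decomposition has width 1, which upper-bounds the treewidth. G has an edge, so its treewidth is at least 1. The upper and lower bounds meet at 1, so that is the treewidth.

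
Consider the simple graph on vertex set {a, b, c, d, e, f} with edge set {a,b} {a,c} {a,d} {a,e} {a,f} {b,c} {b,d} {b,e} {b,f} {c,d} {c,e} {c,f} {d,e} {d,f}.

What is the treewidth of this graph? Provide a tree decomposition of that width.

The largest bag has 5 vertices, giving width 4; this decomposition certifies tw(G) ≤ 4. On the other hand G contains the 5-clique {a, b, c, d, e}. A clique must lie in a single bag of any decomposition, so no decomposition can have width below 4. The upper and lower bounds meet at 4, so that is the treewidth.

Treewidth 4.
Bags: B1 = {a, b, c, d, f}  B2 = {a, b, c, d, e}
Tree: B1–B2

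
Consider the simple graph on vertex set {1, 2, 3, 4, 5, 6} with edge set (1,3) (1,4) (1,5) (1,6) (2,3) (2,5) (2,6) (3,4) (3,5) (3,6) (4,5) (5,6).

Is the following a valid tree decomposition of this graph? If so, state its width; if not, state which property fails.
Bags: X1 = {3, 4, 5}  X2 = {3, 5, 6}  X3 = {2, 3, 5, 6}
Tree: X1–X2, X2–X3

No — vertex 1 appears in no bag.

A tree decomposition must satisfy three properties: every vertex lies in some bag; for every edge, both endpoints lie together in some bag; and for every vertex, the bags containing it form a connected subtree. Here vertex 1 appears in no bag, so the decomposition is invalid.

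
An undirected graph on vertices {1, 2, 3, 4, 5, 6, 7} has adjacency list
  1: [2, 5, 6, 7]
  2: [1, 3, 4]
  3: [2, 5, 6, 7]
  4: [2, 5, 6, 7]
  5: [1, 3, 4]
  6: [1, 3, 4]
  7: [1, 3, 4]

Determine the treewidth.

3

A width-3 tree decomposition is:
Bags: B1 = {1, 3, 4, 6}  B2 = {1, 3, 4, 5}  B3 = {1, 3, 4, 7}  B4 = {1, 2, 3, 4}
Tree: B1–B2, B2–B3, B3–B4
The largest bag has 4 vertices, giving width 3; this decomposition certifies tw(G) ≤ 3. For the lower bound: the 4 vertex sets {3,6}, {1,5}, {4}, {7} are disjoint, each induces a connected subgraph, and every pair is joined by at least one edge of G. Contracting each set to a single vertex therefore yields K_{4} as a minor, and since treewidth is minor-monotone, tw(G) ≥ tw(K_{4}) = 3. Therefore the treewidth is 3.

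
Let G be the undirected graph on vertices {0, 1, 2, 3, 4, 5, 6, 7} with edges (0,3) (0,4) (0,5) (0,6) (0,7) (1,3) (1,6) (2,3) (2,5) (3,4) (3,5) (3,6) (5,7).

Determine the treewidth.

A width-2 tree decomposition is:
Bags: B1 = {0, 3, 6}  B2 = {0, 3, 5}  B3 = {0, 3, 4}  B4 = {0, 5, 7}  B5 = {2, 3, 5}  B6 = {1, 3, 6}
Tree: B1–B2, B2–B3, B2–B4, B2–B5, B1–B6
The largest bag has 3 vertices, giving width 2; this decomposition certifies tw(G) ≤ 2. On the other hand G contains the 3-clique {0, 3, 4}. A clique must lie in a single bag of any decomposition, so no decomposition can have width below 2. Combining the bounds, tw(G) = 2.

2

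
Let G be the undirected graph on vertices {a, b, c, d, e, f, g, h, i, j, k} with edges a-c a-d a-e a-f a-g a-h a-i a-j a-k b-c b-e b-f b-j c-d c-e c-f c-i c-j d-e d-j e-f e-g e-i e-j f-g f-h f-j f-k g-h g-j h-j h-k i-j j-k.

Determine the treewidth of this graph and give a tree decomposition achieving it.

Each bag holds 5 vertices, so the decomposition has width 4, which upper-bounds the treewidth. Conversely, {a, c, d, e, j} is a clique of size 5, and the vertices of any clique must share a bag in every tree decomposition; so some bag has ≥ 5 vertices and tw(G) ≥ 4. The upper and lower bounds meet at 4, so that is the treewidth.

Treewidth 4.
One such decomposition:
Bags: B1 = {a, c, e, i, j}  B2 = {a, c, e, f, j}  B3 = {a, e, f, g, j}  B4 = {a, c, d, e, j}  B5 = {b, c, e, f, j}  B6 = {a, f, g, h, j}  B7 = {a, f, h, j, k}
Tree: B1–B2, B2–B3, B1–B4, B2–B5, B3–B6, B6–B7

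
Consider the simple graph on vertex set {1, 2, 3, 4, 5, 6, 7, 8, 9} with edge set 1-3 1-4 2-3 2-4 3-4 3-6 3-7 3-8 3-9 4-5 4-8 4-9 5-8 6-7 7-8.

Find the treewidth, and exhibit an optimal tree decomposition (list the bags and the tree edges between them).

The largest bag has 3 vertices, giving width 2; this decomposition certifies tw(G) ≤ 2. For the lower bound, the 3 vertices {3, 4, 8} are pairwise adjacent, and any tree decomposition puts a clique entirely inside one bag — forcing width ≥ 2. Hence tw(G) = 2 exactly.

Treewidth 2.
Bags: B1 = {3, 4, 8}  B2 = {3, 4, 9}  B3 = {1, 3, 4}  B4 = {4, 5, 8}  B5 = {3, 7, 8}  B6 = {3, 6, 7}  B7 = {2, 3, 4}
Tree: B1–B2, B2–B3, B1–B4, B1–B5, B5–B6, B2–B7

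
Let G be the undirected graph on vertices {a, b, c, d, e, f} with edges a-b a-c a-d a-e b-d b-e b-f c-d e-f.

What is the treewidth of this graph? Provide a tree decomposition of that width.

Every bag has size at most 3, so the width is 3 − 1 = 2 and tw(G) ≤ 2. Conversely, {a, c, d} is a clique of size 3, and the vertices of any clique must share a bag in every tree decomposition; so some bag has ≥ 3 vertices and tw(G) ≥ 2. Therefore the treewidth is 2.

Treewidth 2.
One such decomposition:
Bags: B1 = {a, b, d}  B2 = {a, b, e}  B3 = {b, e, f}  B4 = {a, c, d}
Tree: B1–B2, B2–B3, B1–B4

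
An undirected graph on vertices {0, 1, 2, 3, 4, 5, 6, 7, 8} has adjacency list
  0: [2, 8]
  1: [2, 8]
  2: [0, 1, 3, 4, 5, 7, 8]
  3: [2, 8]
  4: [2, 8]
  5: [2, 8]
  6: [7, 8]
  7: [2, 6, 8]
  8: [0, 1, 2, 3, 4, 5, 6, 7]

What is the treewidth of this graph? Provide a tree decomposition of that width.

The largest bag has 3 vertices, giving width 2; this decomposition certifies tw(G) ≤ 2. On the other hand G contains the 3-clique {0, 2, 8}. A clique must lie in a single bag of any decomposition, so no decomposition can have width below 2. Hence tw(G) = 2 exactly.

Treewidth 2.
One such decomposition:
Bags: B1 = {2, 7, 8}  B2 = {2, 4, 8}  B3 = {2, 3, 8}  B4 = {1, 2, 8}  B5 = {0, 2, 8}  B6 = {6, 7, 8}  B7 = {2, 5, 8}
Tree: B1–B2, B1–B3, B1–B4, B3–B5, B1–B6, B5–B7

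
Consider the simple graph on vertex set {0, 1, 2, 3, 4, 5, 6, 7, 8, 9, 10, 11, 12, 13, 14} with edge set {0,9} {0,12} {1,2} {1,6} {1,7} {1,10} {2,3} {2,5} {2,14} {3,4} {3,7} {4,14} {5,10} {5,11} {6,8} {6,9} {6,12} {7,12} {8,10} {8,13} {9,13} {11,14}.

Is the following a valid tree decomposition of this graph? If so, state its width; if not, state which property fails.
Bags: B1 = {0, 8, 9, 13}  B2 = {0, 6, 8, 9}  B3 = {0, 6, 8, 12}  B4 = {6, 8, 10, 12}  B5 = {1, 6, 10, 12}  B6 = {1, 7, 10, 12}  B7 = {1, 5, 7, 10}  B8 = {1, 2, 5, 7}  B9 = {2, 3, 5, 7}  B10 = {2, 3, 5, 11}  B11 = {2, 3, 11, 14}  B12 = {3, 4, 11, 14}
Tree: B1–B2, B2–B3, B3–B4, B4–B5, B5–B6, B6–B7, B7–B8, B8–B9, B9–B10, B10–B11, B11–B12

Vertex coverage: the bags together contain {0, 1, 2, 3, 4, 5, 6, 7, 8, 9, 10, 11, 12, 13, 14}, the full vertex set. Edge coverage: each edge of G has both endpoints in at least one bag. Running intersection: for every vertex, the bags containing it form a connected subtree. All three properties hold, so this is a valid tree decomposition of width max|bag| − 1 = 3, and hence tw(G) ≤ 3.

Yes; width 3.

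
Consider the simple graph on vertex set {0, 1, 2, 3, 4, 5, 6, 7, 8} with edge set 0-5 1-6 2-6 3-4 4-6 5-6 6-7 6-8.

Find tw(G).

1

A width-1 tree decomposition is:
Bags: B1 = {6, 8}  B2 = {2, 6}  B3 = {5, 6}  B4 = {0, 5}  B5 = {6, 7}  B6 = {4, 6}  B7 = {3, 4}  B8 = {1, 6}
Tree: B1–B2, B1–B3, B3–B4, B2–B5, B3–B6, B6–B7, B3–B8
Every bag has size at most 2, so the width is 2 − 1 = 1 and tw(G) ≤ 1. Any graph with an edge has treewidth ≥ 1, and G has the edge 6–8. Therefore the treewidth is 1.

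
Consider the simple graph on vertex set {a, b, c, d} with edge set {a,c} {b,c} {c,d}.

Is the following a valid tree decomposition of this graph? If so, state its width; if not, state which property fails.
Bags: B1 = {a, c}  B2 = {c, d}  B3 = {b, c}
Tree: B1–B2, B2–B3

Every vertex of G appears in some bag (union = {a, b, c, d}); every edge is covered by a bag; and for each vertex v the set of bags containing v is connected in the bag tree. The decomposition is therefore valid. The largest bag has 2 vertices, so the width is 1.

Yes; width 1.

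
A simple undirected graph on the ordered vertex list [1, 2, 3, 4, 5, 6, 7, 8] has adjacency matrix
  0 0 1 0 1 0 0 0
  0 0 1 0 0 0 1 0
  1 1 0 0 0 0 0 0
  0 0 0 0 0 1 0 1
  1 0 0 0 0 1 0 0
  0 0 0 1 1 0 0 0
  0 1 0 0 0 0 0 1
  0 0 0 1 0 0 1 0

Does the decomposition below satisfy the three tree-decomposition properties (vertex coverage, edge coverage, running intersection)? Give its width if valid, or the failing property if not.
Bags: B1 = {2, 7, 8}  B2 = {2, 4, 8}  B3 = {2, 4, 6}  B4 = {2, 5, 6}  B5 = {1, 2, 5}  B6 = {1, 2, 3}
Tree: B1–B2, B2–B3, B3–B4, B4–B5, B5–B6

Vertex coverage: the bags together contain {1, 2, 3, 4, 5, 6, 7, 8}, the full vertex set. Edge coverage: each edge of G has both endpoints in at least one bag. Running intersection: for every vertex, the bags containing it form a connected subtree. All three properties hold, so this is a valid tree decomposition of width max|bag| − 1 = 2, and hence tw(G) ≤ 2.

Yes; width 2.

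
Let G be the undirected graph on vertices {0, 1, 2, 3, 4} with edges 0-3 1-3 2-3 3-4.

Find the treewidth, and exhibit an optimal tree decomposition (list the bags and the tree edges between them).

Treewidth 1.
One such decomposition:
Bags: B1 = {0, 3}  B2 = {2, 3}  B3 = {3, 4}  B4 = {1, 3}
Tree: B1–B2, B2–B3, B1–B4

Every bag has size at most 2, so the width is 2 − 1 = 1 and tw(G) ≤ 1. Since G has at least one edge (e.g. 3–0), it is not an edgeless graph, so tw(G) ≥ 1. Therefore the treewidth is 1.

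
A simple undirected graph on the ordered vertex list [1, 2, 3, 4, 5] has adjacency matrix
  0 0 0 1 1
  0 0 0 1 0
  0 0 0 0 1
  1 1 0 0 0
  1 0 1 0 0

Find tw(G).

A width-1 tree decomposition is:
Bags: B1 = {3, 5}  B2 = {1, 5}  B3 = {1, 4}  B4 = {2, 4}
Tree: B1–B2, B2–B3, B3–B4
Each bag holds 2 vertices, so the decomposition has width 1, which upper-bounds the treewidth. Since G has at least one edge (e.g. 3–5), it is not an edgeless graph, so tw(G) ≥ 1. Hence tw(G) = 1 exactly.

1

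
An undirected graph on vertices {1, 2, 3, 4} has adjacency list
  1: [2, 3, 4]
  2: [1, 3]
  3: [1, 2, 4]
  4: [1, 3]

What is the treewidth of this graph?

2

A width-2 tree decomposition is:
Bags: B1 = {1, 3, 4}  B2 = {1, 2, 3}
Tree: B1–B2
Every bag has size at most 3, so the width is 3 − 1 = 2 and tw(G) ≤ 2. On the other hand G contains the 3-clique {1, 2, 3}. A clique must lie in a single bag of any decomposition, so no decomposition can have width below 2. The upper and lower bounds meet at 2, so that is the treewidth.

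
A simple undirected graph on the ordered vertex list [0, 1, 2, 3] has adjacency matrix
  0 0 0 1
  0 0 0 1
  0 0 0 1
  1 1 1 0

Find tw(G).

A width-1 tree decomposition is:
Bags: B1 = {1, 3}  B2 = {0, 3}  B3 = {2, 3}
Tree: B1–B2, B1–B3
Every bag has size at most 2, so the width is 2 − 1 = 1 and tw(G) ≤ 1. Since G has at least one edge (e.g. 1–3), it is not an edgeless graph, so tw(G) ≥ 1. Combining the bounds, tw(G) = 1.

1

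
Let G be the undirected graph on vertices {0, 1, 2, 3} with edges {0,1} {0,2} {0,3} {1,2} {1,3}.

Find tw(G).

2

A width-2 tree decomposition is:
Bags: B1 = {0, 1, 2}  B2 = {0, 1, 3}
Tree: B1–B2
Each bag holds 3 vertices, so the decomposition has width 2, which upper-bounds the treewidth. For the lower bound, the 3 vertices {0, 1, 2} are pairwise adjacent, and any tree decomposition puts a clique entirely inside one bag — forcing width ≥ 2. Hence tw(G) = 2 exactly.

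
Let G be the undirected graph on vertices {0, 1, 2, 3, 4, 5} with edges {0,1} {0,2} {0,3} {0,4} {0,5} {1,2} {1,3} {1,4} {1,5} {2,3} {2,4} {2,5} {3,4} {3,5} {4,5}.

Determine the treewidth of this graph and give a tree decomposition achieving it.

Treewidth 5.
One optimal decomposition is:
Bags: B1 = {0, 1, 2, 3, 4, 5}
Tree: (single bag)

A single bag containing all 6 vertices is trivially a valid decomposition of width 5. On the other hand G contains the 6-clique {0, 1, 2, 3, 4, 5}. A clique must lie in a single bag of any decomposition, so no decomposition can have width below 5. Hence tw(G) = 5 exactly.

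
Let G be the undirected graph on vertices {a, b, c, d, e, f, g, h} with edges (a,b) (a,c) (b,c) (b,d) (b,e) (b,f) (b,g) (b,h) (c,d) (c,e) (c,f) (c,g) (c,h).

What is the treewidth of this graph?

A width-2 tree decomposition is:
Bags: B1 = {b, c, e}  B2 = {b, c, f}  B3 = {b, c, d}  B4 = {b, c, h}  B5 = {b, c, g}  B6 = {a, b, c}
Tree: B1–B2, B1–B3, B3–B4, B4–B5, B2–B6
The largest bag has 3 vertices, giving width 2; this decomposition certifies tw(G) ≤ 2. For the lower bound, the 3 vertices {b, c, d} are pairwise adjacent, and any tree decomposition puts a clique entirely inside one bag — forcing width ≥ 2. Combining the bounds, tw(G) = 2.

2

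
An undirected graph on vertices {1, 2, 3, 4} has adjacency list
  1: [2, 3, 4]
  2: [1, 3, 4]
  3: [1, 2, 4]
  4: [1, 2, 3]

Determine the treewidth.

3

A width-3 tree decomposition is:
Bags: B1 = {1, 2, 3, 4}
Tree: (single bag)
With just one bag of size 4, the width is 4 − 1 = 3, so tw(G) ≤ 3. On the other hand G contains the 4-clique {1, 2, 3, 4}. A clique must lie in a single bag of any decomposition, so no decomposition can have width below 3. Combining the bounds, tw(G) = 3.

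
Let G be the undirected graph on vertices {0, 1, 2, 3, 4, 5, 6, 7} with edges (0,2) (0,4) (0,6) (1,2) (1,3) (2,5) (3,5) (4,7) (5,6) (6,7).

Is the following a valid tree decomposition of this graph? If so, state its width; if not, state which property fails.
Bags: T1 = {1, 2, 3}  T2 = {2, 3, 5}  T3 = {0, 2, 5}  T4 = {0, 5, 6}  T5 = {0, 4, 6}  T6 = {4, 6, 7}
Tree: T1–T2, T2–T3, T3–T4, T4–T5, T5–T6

Checking the three conditions: (i) the bags cover all of {0, 1, 2, 3, 4, 5, 6, 7}; (ii) for each edge, some bag contains both endpoints; (iii) the bags containing any fixed vertex form a subtree. All hold, so the decomposition is valid with width 3 − 1 = 2.

Yes; width 2.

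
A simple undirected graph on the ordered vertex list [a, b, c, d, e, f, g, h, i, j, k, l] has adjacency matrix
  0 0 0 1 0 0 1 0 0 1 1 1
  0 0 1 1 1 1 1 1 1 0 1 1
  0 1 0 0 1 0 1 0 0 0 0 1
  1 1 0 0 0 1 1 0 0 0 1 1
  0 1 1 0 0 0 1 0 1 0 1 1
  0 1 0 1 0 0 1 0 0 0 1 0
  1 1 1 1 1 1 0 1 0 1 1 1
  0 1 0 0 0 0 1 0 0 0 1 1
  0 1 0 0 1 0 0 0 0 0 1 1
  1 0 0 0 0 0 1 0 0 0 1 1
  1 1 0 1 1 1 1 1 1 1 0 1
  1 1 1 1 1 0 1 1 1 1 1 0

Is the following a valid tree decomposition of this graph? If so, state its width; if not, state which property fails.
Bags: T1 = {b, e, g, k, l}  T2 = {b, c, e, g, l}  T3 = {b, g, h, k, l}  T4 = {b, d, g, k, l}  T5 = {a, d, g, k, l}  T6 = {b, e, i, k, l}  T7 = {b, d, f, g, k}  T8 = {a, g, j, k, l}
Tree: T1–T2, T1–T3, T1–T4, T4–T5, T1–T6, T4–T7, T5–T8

Yes; width 4.

Every vertex of G appears in some bag (union = {a, b, c, d, e, f, g, h, i, j, k, l}); every edge is covered by a bag; and for each vertex v the set of bags containing v is connected in the bag tree. The decomposition is therefore valid. The largest bag has 5 vertices, so the width is 4.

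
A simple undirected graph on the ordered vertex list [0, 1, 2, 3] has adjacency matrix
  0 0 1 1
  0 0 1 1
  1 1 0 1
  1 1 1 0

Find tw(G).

2

A width-2 tree decomposition is:
Bags: B1 = {0, 2, 3}  B2 = {1, 2, 3}
Tree: B1–B2
The largest bag has 3 vertices, giving width 2; this decomposition certifies tw(G) ≤ 2. For the lower bound, the 3 vertices {0, 2, 3} are pairwise adjacent, and any tree decomposition puts a clique entirely inside one bag — forcing width ≥ 2. Therefore the treewidth is 2.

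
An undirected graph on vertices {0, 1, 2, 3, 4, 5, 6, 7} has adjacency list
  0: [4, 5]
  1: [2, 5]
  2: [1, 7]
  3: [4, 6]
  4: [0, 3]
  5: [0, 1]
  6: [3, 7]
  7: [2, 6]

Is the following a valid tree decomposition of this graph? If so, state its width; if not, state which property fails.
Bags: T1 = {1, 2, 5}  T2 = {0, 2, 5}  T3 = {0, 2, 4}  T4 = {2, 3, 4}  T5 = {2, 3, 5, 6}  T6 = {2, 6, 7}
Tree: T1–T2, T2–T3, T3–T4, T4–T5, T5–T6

A tree decomposition must satisfy three properties: every vertex lies in some bag; for every edge, both endpoints lie together in some bag; and for every vertex, the bags containing it form a connected subtree. Here bags containing vertex 5 are not connected in the tree, so the decomposition is invalid.

No — bags containing vertex 5 are not connected in the tree.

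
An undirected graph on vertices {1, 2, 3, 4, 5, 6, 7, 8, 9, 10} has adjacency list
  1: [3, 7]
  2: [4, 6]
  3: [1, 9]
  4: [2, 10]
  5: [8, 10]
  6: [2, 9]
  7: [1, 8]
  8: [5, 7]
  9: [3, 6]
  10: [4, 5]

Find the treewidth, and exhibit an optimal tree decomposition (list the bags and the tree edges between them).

Each bag holds 3 vertices, so the decomposition has width 2, which upper-bounds the treewidth. The edges 2–4–10–5–8–7–1–3–9–6–2 form a cycle, so G is not a tree and its treewidth is at least 2. Therefore the treewidth is 2.

Treewidth 2.
One such decomposition:
Bags: B1 = {2, 4, 10}  B2 = {2, 5, 10}  B3 = {2, 5, 8}  B4 = {2, 7, 8}  B5 = {1, 2, 7}  B6 = {1, 2, 3}  B7 = {2, 3, 9}  B8 = {2, 6, 9}
Tree: B1–B2, B2–B3, B3–B4, B4–B5, B5–B6, B6–B7, B7–B8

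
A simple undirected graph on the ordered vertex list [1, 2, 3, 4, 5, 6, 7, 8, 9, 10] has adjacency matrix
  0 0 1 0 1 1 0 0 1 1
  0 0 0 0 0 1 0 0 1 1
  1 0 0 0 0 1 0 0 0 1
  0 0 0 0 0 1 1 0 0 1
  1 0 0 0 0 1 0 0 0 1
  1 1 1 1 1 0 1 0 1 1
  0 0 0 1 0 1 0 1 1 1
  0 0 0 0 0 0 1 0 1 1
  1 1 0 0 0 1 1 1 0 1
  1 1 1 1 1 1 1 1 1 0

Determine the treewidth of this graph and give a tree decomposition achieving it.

Treewidth 3.
Bags: B1 = {7, 8, 9, 10}  B2 = {6, 7, 9, 10}  B3 = {1, 6, 9, 10}  B4 = {2, 6, 9, 10}  B5 = {1, 3, 6, 10}  B6 = {4, 6, 7, 10}  B7 = {1, 5, 6, 10}
Tree: B1–B2, B2–B3, B2–B4, B3–B5, B2–B6, B3–B7

Every bag has size at most 4, so the width is 4 − 1 = 3 and tw(G) ≤ 3. Conversely, {7, 8, 9, 10} is a clique of size 4, and the vertices of any clique must share a bag in every tree decomposition; so some bag has ≥ 4 vertices and tw(G) ≥ 3. Combining the bounds, tw(G) = 3.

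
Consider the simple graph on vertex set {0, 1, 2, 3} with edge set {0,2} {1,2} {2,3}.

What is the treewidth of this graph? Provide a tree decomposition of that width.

Treewidth 1.
Bags: B1 = {2, 3}  B2 = {0, 2}  B3 = {1, 2}
Tree: B1–B2, B2–B3

The largest bag has 2 vertices, giving width 1; this decomposition certifies tw(G) ≤ 1. Since G has at least one edge (e.g. 2–3), it is not an edgeless graph, so tw(G) ≥ 1. Hence tw(G) = 1 exactly.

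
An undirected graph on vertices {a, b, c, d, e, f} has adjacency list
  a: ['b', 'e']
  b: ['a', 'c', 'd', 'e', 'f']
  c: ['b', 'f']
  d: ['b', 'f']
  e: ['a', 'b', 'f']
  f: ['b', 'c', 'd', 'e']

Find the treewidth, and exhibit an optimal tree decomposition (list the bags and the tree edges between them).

Each bag holds 3 vertices, so the decomposition has width 2, which upper-bounds the treewidth. Conversely, {a, b, e} is a clique of size 3, and the vertices of any clique must share a bag in every tree decomposition; so some bag has ≥ 3 vertices and tw(G) ≥ 2. Hence tw(G) = 2 exactly.

Treewidth 2.
One optimal decomposition is:
Bags: B1 = {b, c, f}  B2 = {b, e, f}  B3 = {a, b, e}  B4 = {b, d, f}
Tree: B1–B2, B2–B3, B1–B4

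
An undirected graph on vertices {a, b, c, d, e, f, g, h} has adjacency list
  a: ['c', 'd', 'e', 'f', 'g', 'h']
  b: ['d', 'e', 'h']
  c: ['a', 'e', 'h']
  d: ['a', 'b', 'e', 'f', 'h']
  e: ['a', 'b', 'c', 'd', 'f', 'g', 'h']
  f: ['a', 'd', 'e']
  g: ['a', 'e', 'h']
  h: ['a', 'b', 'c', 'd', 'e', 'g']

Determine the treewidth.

A width-3 tree decomposition is:
Bags: B1 = {a, d, e, h}  B2 = {a, c, e, h}  B3 = {a, d, e, f}  B4 = {b, d, e, h}  B5 = {a, e, g, h}
Tree: B1–B2, B1–B3, B1–B4, B1–B5
Each bag holds 4 vertices, so the decomposition has width 3, which upper-bounds the treewidth. For the lower bound, the 4 vertices {a, d, e, h} are pairwise adjacent, and any tree decomposition puts a clique entirely inside one bag — forcing width ≥ 3. Hence tw(G) = 3 exactly.

3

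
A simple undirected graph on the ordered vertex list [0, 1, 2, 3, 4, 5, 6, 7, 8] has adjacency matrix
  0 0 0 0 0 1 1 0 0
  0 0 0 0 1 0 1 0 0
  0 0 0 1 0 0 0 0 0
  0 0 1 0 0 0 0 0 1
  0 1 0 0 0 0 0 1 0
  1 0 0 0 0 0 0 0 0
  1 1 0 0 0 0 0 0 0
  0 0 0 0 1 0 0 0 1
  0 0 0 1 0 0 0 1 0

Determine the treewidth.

A width-1 tree decomposition is:
Bags: B1 = {0, 5}  B2 = {0, 6}  B3 = {1, 6}  B4 = {1, 4}  B5 = {4, 7}  B6 = {7, 8}  B7 = {3, 8}  B8 = {2, 3}
Tree: B1–B2, B2–B3, B3–B4, B4–B5, B5–B6, B6–B7, B7–B8
The largest bag has 2 vertices, giving width 1; this decomposition certifies tw(G) ≤ 1. Any graph with an edge has treewidth ≥ 1, and G has the edge 5–0. Therefore the treewidth is 1.

1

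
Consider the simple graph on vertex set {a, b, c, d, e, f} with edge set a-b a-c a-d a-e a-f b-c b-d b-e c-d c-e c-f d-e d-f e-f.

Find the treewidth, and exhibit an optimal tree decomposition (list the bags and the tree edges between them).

Treewidth 4.
One such decomposition:
Bags: B1 = {a, c, d, e, f}  B2 = {a, b, c, d, e}
Tree: B1–B2

The largest bag has 5 vertices, giving width 4; this decomposition certifies tw(G) ≤ 4. For the lower bound, the 5 vertices {a, c, d, e, f} are pairwise adjacent, and any tree decomposition puts a clique entirely inside one bag — forcing width ≥ 4. Therefore the treewidth is 4.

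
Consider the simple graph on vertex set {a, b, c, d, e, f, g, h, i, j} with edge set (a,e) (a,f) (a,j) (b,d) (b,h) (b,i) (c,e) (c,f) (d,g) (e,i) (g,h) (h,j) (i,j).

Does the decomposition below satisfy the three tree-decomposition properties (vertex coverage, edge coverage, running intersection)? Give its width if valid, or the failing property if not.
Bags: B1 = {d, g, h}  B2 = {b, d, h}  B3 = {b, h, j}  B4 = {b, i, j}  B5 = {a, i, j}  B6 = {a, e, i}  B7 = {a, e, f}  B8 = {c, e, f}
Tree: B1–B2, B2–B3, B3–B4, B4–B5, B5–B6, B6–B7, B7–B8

Checking the three conditions: (i) the bags cover all of {a, b, c, d, e, f, g, h, i, j}; (ii) for each edge, some bag contains both endpoints; (iii) the bags containing any fixed vertex form a subtree. All hold, so the decomposition is valid with width 3 − 1 = 2.

Yes; width 2.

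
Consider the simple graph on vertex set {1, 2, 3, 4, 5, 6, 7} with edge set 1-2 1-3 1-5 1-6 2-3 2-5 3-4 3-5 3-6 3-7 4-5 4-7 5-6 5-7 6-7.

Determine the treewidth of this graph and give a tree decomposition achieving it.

The largest bag has 4 vertices, giving width 3; this decomposition certifies tw(G) ≤ 3. Conversely, {1, 2, 3, 5} is a clique of size 4, and the vertices of any clique must share a bag in every tree decomposition; so some bag has ≥ 4 vertices and tw(G) ≥ 3. Combining the bounds, tw(G) = 3.

Treewidth 3.
Bags: B1 = {3, 5, 6, 7}  B2 = {1, 3, 5, 6}  B3 = {1, 2, 3, 5}  B4 = {3, 4, 5, 7}
Tree: B1–B2, B2–B3, B1–B4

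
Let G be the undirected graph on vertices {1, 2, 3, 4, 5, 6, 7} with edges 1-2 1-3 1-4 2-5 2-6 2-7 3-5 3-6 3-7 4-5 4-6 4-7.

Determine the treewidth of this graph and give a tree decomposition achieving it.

Treewidth 3.
One such decomposition:
Bags: B1 = {2, 3, 4, 5}  B2 = {1, 2, 3, 4}  B3 = {2, 3, 4, 7}  B4 = {2, 3, 4, 6}
Tree: B1–B2, B2–B3, B3–B4

Every bag has size at most 4, so the width is 4 − 1 = 3 and tw(G) ≤ 3. For the lower bound: the 4 vertex sets {3,5}, {1,4}, {2}, {7} are disjoint, each induces a connected subgraph, and every pair is joined by at least one edge of G. Contracting each set to a single vertex therefore yields K_{4} as a minor, and since treewidth is minor-monotone, tw(G) ≥ tw(K_{4}) = 3. Hence tw(G) = 3 exactly.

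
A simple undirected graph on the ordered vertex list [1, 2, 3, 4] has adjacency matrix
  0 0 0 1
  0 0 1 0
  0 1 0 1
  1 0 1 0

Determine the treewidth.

1

A width-1 tree decomposition is:
Bags: B1 = {1, 4}  B2 = {3, 4}  B3 = {2, 3}
Tree: B1–B2, B2–B3
The largest bag has 2 vertices, giving width 1; this decomposition certifies tw(G) ≤ 1. Any graph with an edge has treewidth ≥ 1, and G has the edge 1–4. Combining the bounds, tw(G) = 1.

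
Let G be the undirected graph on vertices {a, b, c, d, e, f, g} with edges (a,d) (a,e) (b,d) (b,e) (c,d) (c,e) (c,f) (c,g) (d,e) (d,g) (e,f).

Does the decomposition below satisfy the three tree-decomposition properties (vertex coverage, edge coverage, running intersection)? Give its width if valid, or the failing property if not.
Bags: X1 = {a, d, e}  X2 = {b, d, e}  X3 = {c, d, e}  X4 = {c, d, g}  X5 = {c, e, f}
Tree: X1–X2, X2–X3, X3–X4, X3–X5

Every vertex of G appears in some bag (union = {a, b, c, d, e, f, g}); every edge is covered by a bag; and for each vertex v the set of bags containing v is connected in the bag tree. The decomposition is therefore valid. The largest bag has 3 vertices, so the width is 2.

Yes; width 2.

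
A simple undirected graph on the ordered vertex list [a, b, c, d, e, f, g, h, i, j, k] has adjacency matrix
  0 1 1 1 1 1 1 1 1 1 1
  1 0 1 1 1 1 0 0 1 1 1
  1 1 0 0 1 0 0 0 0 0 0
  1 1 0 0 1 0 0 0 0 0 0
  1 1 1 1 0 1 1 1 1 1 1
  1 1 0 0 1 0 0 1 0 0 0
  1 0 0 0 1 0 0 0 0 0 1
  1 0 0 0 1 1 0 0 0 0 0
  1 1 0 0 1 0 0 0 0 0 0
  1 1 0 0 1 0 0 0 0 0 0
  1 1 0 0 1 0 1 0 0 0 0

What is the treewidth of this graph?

3

A width-3 tree decomposition is:
Bags: B1 = {a, b, e, f}  B2 = {a, b, e, j}  B3 = {a, b, c, e}  B4 = {a, e, f, h}  B5 = {a, b, e, k}  B6 = {a, e, g, k}  B7 = {a, b, d, e}  B8 = {a, b, e, i}
Tree: B1–B2, B2–B3, B1–B4, B1–B5, B5–B6, B3–B7, B1–B8
The largest bag has 4 vertices, giving width 3; this decomposition certifies tw(G) ≤ 3. For the lower bound, the 4 vertices {a, e, g, k} are pairwise adjacent, and any tree decomposition puts a clique entirely inside one bag — forcing width ≥ 3. Therefore the treewidth is 3.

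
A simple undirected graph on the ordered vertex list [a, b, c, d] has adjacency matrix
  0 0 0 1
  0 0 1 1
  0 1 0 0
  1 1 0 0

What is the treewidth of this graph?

A width-1 tree decomposition is:
Bags: B1 = {a, d}  B2 = {b, d}  B3 = {b, c}
Tree: B1–B2, B2–B3
Every bag has size at most 2, so the width is 2 − 1 = 1 and tw(G) ≤ 1. G has an edge, so its treewidth is at least 1. Combining the bounds, tw(G) = 1.

1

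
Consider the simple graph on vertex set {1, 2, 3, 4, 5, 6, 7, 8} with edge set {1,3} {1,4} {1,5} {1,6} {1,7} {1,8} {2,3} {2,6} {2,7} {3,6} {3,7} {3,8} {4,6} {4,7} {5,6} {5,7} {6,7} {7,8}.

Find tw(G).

A width-3 tree decomposition is:
Bags: B1 = {1, 3, 6, 7}  B2 = {2, 3, 6, 7}  B3 = {1, 5, 6, 7}  B4 = {1, 3, 7, 8}  B5 = {1, 4, 6, 7}
Tree: B1–B2, B1–B3, B1–B4, B3–B5
The largest bag has 4 vertices, giving width 3; this decomposition certifies tw(G) ≤ 3. On the other hand G contains the 4-clique {1, 3, 7, 8}. A clique must lie in a single bag of any decomposition, so no decomposition can have width below 3. The upper and lower bounds meet at 3, so that is the treewidth.

3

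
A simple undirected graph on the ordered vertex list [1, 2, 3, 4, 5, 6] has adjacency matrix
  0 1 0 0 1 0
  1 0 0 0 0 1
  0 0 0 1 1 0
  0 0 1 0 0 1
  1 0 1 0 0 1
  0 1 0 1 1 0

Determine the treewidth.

2

A width-2 tree decomposition is:
Bags: B1 = {3, 4, 6}  B2 = {3, 5, 6}  B3 = {2, 5, 6}  B4 = {1, 2, 5}
Tree: B1–B2, B2–B3, B3–B4
The largest bag has 3 vertices, giving width 2; this decomposition certifies tw(G) ≤ 2. Since 4–3–5–6–4 is a cycle in G, G is not acyclic. Forests are exactly the graphs of treewidth ≤ 1, so tw(G) ≥ 2. The upper and lower bounds meet at 2, so that is the treewidth.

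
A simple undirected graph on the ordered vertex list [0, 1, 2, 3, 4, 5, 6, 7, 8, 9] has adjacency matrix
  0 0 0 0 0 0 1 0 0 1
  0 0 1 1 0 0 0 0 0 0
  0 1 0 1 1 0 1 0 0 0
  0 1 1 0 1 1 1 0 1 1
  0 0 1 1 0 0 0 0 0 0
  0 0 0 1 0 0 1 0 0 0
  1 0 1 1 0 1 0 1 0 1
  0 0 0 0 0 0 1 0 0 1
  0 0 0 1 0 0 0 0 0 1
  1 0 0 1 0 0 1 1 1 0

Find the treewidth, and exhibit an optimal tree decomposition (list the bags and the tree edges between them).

Every bag has size at most 3, so the width is 3 − 1 = 2 and tw(G) ≤ 2. For the lower bound, the 3 vertices {0, 6, 9} are pairwise adjacent, and any tree decomposition puts a clique entirely inside one bag — forcing width ≥ 2. Therefore the treewidth is 2.

Treewidth 2.
Bags: B1 = {3, 6, 9}  B2 = {3, 8, 9}  B3 = {2, 3, 6}  B4 = {1, 2, 3}  B5 = {3, 5, 6}  B6 = {0, 6, 9}  B7 = {2, 3, 4}  B8 = {6, 7, 9}
Tree: B1–B2, B1–B3, B3–B4, B3–B5, B1–B6, B4–B7, B1–B8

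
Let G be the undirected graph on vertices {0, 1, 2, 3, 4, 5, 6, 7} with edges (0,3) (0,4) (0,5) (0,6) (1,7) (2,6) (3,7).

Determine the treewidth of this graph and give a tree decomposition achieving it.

Treewidth 1.
One such decomposition:
Bags: B1 = {0, 6}  B2 = {0, 5}  B3 = {0, 3}  B4 = {2, 6}  B5 = {3, 7}  B6 = {0, 4}  B7 = {1, 7}
Tree: B1–B2, B2–B3, B1–B4, B3–B5, B3–B6, B5–B7

Every bag has size at most 2, so the width is 2 − 1 = 1 and tw(G) ≤ 1. G has an edge, so its treewidth is at least 1. Combining the bounds, tw(G) = 1.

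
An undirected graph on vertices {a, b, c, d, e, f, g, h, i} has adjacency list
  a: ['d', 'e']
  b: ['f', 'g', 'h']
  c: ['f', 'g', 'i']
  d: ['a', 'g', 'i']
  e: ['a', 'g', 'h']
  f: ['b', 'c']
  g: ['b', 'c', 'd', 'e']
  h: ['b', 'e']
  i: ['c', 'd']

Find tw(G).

A width-3 tree decomposition is:
Bags: B1 = {b, e, f, h}  B2 = {b, e, f, g}  B3 = {c, e, f, g}  B4 = {a, c, e, g}  B5 = {a, c, d, g}  B6 = {a, c, d, i}
Tree: B1–B2, B2–B3, B3–B4, B4–B5, B5–B6
The largest bag has 4 vertices, giving width 3; this decomposition certifies tw(G) ≤ 3. For the lower bound: the 4 vertex sets {b,f,h}, {e}, {g}, {a,c,d,i} are disjoint, each induces a connected subgraph, and every pair is joined by at least one edge of G. Contracting each set to a single vertex therefore yields K_{4} as a minor, and since treewidth is minor-monotone, tw(G) ≥ tw(K_{4}) = 3. Therefore the treewidth is 3.

3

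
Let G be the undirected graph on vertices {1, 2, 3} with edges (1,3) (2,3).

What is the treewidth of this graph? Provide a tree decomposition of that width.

The largest bag has 2 vertices, giving width 1; this decomposition certifies tw(G) ≤ 1. G has an edge, so its treewidth is at least 1. Therefore the treewidth is 1.

Treewidth 1.
Bags: B1 = {1, 3}  B2 = {2, 3}
Tree: B1–B2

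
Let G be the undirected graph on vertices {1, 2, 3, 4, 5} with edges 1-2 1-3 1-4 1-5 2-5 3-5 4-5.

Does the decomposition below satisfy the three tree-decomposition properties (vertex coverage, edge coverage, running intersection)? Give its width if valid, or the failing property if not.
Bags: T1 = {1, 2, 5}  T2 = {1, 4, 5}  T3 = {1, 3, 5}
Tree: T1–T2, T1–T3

Checking the three conditions: (i) the bags cover all of {1, 2, 3, 4, 5}; (ii) for each edge, some bag contains both endpoints; (iii) the bags containing any fixed vertex form a subtree. All hold, so the decomposition is valid with width 3 − 1 = 2.

Yes; width 2.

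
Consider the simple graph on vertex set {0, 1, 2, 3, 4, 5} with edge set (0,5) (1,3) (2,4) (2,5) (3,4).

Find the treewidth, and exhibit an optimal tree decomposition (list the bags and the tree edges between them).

Every bag has size at most 2, so the width is 2 − 1 = 1 and tw(G) ≤ 1. Since G has at least one edge (e.g. 1–3), it is not an edgeless graph, so tw(G) ≥ 1. The upper and lower bounds meet at 1, so that is the treewidth.

Treewidth 1.
One optimal decomposition is:
Bags: B1 = {1, 3}  B2 = {3, 4}  B3 = {2, 4}  B4 = {2, 5}  B5 = {0, 5}
Tree: B1–B2, B2–B3, B3–B4, B4–B5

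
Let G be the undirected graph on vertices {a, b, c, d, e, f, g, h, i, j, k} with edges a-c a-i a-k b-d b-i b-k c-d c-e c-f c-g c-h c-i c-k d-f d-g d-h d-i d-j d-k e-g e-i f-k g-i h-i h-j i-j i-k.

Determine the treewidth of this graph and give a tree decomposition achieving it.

Treewidth 3.
One optimal decomposition is:
Bags: B1 = {c, d, h, i}  B2 = {c, d, g, i}  B3 = {c, d, i, k}  B4 = {c, e, g, i}  B5 = {b, d, i, k}  B6 = {d, h, i, j}  B7 = {a, c, i, k}  B8 = {c, d, f, k}
Tree: B1–B2, B1–B3, B2–B4, B3–B5, B1–B6, B3–B7, B3–B8

Every bag has size at most 4, so the width is 4 − 1 = 3 and tw(G) ≤ 3. For the lower bound, the 4 vertices {c, d, f, k} are pairwise adjacent, and any tree decomposition puts a clique entirely inside one bag — forcing width ≥ 3. Hence tw(G) = 3 exactly.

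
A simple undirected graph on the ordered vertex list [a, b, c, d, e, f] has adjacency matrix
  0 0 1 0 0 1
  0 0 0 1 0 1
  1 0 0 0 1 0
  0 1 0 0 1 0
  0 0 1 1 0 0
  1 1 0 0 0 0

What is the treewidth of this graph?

A width-2 tree decomposition is:
Bags: B1 = {a, b, f}  B2 = {a, b, c}  B3 = {b, c, e}  B4 = {b, d, e}
Tree: B1–B2, B2–B3, B3–B4
Each bag holds 3 vertices, so the decomposition has width 2, which upper-bounds the treewidth. For the lower bound, G contains the cycle b–f–a–c–e–d–b, so G is not a forest; only forests have treewidth ≤ 1, hence tw(G) ≥ 2. Therefore the treewidth is 2.

2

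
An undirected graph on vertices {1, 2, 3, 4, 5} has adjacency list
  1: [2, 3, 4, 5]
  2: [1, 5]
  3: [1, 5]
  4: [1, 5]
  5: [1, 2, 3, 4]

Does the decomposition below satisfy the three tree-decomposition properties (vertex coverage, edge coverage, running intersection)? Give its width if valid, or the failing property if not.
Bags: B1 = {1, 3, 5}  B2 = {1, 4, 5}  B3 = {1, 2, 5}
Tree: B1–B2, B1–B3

Checking the three conditions: (i) the bags cover all of {1, 2, 3, 4, 5}; (ii) for each edge, some bag contains both endpoints; (iii) the bags containing any fixed vertex form a subtree. All hold, so the decomposition is valid with width 3 − 1 = 2.

Yes; width 2.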